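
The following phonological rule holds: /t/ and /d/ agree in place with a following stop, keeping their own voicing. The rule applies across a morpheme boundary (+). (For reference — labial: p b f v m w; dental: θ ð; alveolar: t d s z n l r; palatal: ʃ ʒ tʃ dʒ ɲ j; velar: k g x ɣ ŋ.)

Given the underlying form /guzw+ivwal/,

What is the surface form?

[guzw+ivwal]

no segment meets the rule's conditions; no change.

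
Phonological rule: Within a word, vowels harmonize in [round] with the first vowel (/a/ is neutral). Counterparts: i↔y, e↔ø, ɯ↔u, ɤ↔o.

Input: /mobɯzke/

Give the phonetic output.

/ɯ/ harmonizes with /o/ ([+round]) → [u]
/e/ harmonizes with /o/ ([+round]) → [ø]

[mobuzkø]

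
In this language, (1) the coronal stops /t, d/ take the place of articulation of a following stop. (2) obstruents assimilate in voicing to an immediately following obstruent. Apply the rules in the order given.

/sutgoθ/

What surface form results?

Rule 1: /t/ before /g/ (velar) → [k]
After rule 1: sukgoθ
Rule 2: /k/ before /g/ (voiced) → [g]

[suggoθ]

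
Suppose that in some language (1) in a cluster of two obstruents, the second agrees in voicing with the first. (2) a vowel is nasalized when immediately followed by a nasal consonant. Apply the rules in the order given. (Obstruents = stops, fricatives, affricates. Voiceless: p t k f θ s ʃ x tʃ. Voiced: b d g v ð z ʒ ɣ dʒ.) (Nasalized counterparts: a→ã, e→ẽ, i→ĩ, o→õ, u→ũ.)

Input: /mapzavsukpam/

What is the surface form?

[mapsavzukpãm]

Rule 1: /z/ after /p/ (voiceless) → [s]
Rule 1: /s/ after /v/ (voiced) → [z]
After rule 1: mapsavzukpam
Rule 2: /a/ before nasal /m/ → [ã]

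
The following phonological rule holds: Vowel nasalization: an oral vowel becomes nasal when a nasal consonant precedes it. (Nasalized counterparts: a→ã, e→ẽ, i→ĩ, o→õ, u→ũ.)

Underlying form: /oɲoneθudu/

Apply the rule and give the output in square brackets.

[oɲõnẽθudu]

/o/ after nasal /ɲ/ → [õ]
/e/ after nasal /n/ → [ẽ]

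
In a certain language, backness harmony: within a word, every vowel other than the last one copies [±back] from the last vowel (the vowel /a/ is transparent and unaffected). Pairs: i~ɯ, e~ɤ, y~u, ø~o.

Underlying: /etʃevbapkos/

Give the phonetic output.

[ɤtʃɤvbapkos]

/e/ harmonizes with /o/ ([+back]) → [ɤ]
/e/ harmonizes with /o/ ([+back]) → [ɤ]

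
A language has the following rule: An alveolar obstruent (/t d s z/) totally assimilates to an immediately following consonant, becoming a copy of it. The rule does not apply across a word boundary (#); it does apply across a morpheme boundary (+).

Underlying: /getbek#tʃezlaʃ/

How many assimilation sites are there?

/t/ before /b/ → [b] (total assimilation)
/z/ before /l/ → [l] (total assimilation)
2 segments change.

2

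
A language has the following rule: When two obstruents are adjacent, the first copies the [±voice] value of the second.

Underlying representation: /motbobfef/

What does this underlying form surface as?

[modbopfef]

/t/ before /b/ (voiced) → [d]
/b/ before /f/ (voiceless) → [p]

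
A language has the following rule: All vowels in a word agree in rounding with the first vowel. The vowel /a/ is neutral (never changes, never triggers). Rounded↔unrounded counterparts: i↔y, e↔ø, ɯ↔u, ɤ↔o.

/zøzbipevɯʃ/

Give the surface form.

/i/ harmonizes with /ø/ ([+round]) → [y]
/e/ harmonizes with /ø/ ([+round]) → [ø]
/ɯ/ harmonizes with /ø/ ([+round]) → [u]

[zøzbypøvuʃ]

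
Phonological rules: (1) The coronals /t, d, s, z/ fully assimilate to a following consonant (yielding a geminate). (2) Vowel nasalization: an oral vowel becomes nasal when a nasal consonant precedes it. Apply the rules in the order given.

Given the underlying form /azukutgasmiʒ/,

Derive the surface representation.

[azukuggammĩʒ]

Rule 1: /t/ before /g/ → [g] (total assimilation)
Rule 1: /s/ before /m/ → [m] (total assimilation)
After rule 1: azukuggammiʒ
Rule 2: /i/ after nasal /m/ → [ĩ]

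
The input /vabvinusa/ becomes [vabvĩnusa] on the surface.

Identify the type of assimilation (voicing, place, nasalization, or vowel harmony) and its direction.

/i/→[ĩ].
Each target copies a feature from the following segment, so the direction is regressive.

nasalization, regressive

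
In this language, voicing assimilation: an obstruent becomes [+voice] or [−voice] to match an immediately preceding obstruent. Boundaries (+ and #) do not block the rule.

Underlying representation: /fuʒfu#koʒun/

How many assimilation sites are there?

1

/f/ after /ʒ/ (voiced) → [v]
1 segment changes.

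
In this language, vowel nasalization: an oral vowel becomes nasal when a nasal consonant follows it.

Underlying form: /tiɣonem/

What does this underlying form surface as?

/o/ before nasal /n/ → [õ]
/e/ before nasal /m/ → [ẽ]

[tiɣõnẽm]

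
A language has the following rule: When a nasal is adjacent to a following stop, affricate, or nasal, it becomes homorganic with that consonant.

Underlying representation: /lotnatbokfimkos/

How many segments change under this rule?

/m/ before /k/ (velar) → [ŋ]
1 segment changes.

1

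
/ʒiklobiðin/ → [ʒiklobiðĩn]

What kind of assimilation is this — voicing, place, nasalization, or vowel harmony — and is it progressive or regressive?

nasalization, regressive

/i/→[ĩ].
Each target copies a feature from the following segment, so the direction is regressive.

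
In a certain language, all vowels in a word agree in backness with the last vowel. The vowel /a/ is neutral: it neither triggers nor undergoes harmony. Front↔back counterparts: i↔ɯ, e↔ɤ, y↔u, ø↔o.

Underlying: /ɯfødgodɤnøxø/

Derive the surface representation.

[ifødgødenøxø]

/ɯ/ harmonizes with /ø/ ([-back]) → [i]
/o/ harmonizes with /ø/ ([-back]) → [ø]
/ɤ/ harmonizes with /ø/ ([-back]) → [e]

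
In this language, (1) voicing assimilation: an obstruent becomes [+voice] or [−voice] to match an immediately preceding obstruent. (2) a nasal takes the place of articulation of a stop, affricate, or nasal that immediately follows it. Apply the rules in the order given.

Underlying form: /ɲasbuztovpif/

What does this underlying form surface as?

[ɲaspuzdovbif]

Rule 1: /b/ after /s/ (voiceless) → [p]
Rule 1: /t/ after /z/ (voiced) → [d]
Rule 1: /p/ after /v/ (voiced) → [b]
After rule 1: ɲaspuzdovbif
Rule 2: no segment meets the rule's conditions; no change.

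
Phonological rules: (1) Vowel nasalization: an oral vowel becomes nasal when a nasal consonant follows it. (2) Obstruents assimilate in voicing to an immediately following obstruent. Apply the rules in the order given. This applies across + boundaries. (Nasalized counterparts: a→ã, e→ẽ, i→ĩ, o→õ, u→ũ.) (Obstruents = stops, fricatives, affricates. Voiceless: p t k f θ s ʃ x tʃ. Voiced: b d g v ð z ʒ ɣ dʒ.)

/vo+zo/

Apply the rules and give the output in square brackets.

[vo+zo]

Rule 1: no segment meets the rule's conditions; no change.
After rule 1: vo+zo
Rule 2: no segment meets the rule's conditions; no change.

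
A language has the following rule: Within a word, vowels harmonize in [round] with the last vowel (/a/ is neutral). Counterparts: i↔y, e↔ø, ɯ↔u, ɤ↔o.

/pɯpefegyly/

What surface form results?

[pupøføgyly]

/ɯ/ harmonizes with /y/ ([+round]) → [u]
/e/ harmonizes with /y/ ([+round]) → [ø]
/e/ harmonizes with /y/ ([+round]) → [ø]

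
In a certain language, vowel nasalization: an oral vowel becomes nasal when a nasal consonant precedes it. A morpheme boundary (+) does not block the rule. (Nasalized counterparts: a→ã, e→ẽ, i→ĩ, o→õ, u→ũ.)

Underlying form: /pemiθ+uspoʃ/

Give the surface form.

/i/ after nasal /m/ → [ĩ]

[pemĩθ+uspoʃ]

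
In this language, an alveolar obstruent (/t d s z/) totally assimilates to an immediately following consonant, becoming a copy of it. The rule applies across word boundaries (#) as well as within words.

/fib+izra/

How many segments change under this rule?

/z/ before /r/ → [r] (total assimilation)
1 segment changes.

1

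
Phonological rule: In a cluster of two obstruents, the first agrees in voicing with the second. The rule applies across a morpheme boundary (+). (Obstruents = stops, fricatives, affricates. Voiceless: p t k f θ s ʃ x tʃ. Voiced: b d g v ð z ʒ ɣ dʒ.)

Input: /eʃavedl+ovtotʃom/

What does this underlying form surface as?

/v/ before /t/ (voiceless) → [f]

[eʃavedl+oftotʃom]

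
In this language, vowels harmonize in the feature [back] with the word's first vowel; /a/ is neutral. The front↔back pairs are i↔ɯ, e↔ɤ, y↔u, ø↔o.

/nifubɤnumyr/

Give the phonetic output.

/u/ harmonizes with /i/ ([-back]) → [y]
/ɤ/ harmonizes with /i/ ([-back]) → [e]
/u/ harmonizes with /i/ ([-back]) → [y]

[nifybenymyr]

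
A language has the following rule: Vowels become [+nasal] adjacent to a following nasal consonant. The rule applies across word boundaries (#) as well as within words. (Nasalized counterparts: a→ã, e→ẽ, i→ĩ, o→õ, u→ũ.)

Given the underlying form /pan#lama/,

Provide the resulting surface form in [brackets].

[pãn#lãma]

/a/ before nasal /n/ → [ã]
/a/ before nasal /m/ → [ã]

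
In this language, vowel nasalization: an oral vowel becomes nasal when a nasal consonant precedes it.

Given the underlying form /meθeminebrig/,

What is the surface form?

/e/ after nasal /m/ → [ẽ]
/i/ after nasal /m/ → [ĩ]
/e/ after nasal /n/ → [ẽ]

[mẽθemĩnẽbrig]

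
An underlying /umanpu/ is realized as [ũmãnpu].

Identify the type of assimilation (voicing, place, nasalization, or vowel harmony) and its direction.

nasalization, regressive

/u/→[ũ] /a/→[ã].
Each target copies a feature from the following segment, so the direction is regressive.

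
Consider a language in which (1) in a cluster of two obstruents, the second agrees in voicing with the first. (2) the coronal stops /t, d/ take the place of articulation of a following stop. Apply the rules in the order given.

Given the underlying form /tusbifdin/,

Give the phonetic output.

[tuspiftin]

Rule 1: /b/ after /s/ (voiceless) → [p]
Rule 1: /d/ after /f/ (voiceless) → [t]
After rule 1: tuspiftin
Rule 2: no segment meets the rule's conditions; no change.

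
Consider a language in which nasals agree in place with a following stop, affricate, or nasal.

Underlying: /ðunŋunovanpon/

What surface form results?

[ðuŋŋunovampon]

/n/ before /ŋ/ (velar) → [ŋ]
/n/ before /p/ (labial) → [m]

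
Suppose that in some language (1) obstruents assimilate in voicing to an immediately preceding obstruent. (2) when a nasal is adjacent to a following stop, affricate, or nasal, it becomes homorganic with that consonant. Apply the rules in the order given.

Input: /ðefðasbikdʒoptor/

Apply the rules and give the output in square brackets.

[ðefθaspiktʃoptor]

Rule 1: /ð/ after /f/ (voiceless) → [θ]
Rule 1: /b/ after /s/ (voiceless) → [p]
Rule 1: /dʒ/ after /k/ (voiceless) → [tʃ]
After rule 1: ðefθaspiktʃoptor
Rule 2: no segment meets the rule's conditions; no change.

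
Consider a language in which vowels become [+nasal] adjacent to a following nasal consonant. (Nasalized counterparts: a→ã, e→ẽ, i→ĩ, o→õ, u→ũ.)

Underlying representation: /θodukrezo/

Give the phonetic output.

[θodukrezo]

no segment meets the rule's conditions; no change.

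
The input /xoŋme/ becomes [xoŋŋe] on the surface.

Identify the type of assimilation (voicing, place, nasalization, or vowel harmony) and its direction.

place assimilation, progressive

/m/→[ŋ].
Each target copies a feature from the preceding segment, so the direction is progressive.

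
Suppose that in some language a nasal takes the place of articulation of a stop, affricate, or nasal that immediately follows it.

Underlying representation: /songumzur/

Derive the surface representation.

[soŋgumzur]

/n/ before /g/ (velar) → [ŋ]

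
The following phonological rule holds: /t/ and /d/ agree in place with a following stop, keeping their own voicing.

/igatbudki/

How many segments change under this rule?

2

/t/ before /b/ (labial) → [p]
/d/ before /k/ (velar) → [g]
2 segments change.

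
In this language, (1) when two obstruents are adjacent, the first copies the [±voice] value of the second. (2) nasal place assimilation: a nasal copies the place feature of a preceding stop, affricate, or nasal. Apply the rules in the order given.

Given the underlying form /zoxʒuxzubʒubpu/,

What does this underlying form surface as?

Rule 1: /x/ before /ʒ/ (voiced) → [ɣ]
Rule 1: /x/ before /z/ (voiced) → [ɣ]
Rule 1: /b/ before /p/ (voiceless) → [p]
After rule 1: zoɣʒuɣzubʒuppu
Rule 2: no segment meets the rule's conditions; no change.

[zoɣʒuɣzubʒuppu]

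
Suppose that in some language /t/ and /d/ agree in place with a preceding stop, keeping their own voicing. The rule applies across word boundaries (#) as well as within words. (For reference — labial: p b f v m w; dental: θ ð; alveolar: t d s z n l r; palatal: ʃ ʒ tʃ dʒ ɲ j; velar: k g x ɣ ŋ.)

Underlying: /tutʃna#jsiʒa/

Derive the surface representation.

[tutʃna#jsiʒa]

no segment meets the rule's conditions; no change.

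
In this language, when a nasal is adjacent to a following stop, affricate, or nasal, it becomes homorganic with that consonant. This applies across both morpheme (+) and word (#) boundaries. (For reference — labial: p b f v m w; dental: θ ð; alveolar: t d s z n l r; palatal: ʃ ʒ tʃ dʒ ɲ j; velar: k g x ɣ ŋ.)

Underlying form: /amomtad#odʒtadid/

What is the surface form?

[amontad#odʒtadid]

/m/ before /t/ (alveolar) → [n]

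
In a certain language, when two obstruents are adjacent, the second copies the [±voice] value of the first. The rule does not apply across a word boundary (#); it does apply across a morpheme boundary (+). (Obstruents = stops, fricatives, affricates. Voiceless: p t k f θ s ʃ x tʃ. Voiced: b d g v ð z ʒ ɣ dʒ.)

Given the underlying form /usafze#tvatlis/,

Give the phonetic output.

[usafse#tfatlis]

/z/ after /f/ (voiceless) → [s]
/v/ after /t/ (voiceless) → [f]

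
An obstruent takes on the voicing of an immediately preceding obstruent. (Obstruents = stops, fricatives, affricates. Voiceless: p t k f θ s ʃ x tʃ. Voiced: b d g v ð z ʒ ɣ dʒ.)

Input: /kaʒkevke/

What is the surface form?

/k/ after /ʒ/ (voiced) → [g]
/k/ after /v/ (voiced) → [g]

[kaʒgevge]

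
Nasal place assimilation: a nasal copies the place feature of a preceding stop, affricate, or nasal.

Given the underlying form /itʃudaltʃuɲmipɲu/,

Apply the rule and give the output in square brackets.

[itʃudaltʃuɲɲipmu]

/m/ after /ɲ/ (palatal) → [ɲ]
/ɲ/ after /p/ (labial) → [m]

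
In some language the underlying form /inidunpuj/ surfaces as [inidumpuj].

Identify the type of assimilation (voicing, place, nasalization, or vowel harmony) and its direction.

/n/→[m].
Each target copies a feature from the following segment, so the direction is regressive.

place assimilation, regressive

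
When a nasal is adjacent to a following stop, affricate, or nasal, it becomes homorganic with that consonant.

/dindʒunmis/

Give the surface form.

/n/ before /dʒ/ (palatal) → [ɲ]
/n/ before /m/ (labial) → [m]

[diɲdʒummis]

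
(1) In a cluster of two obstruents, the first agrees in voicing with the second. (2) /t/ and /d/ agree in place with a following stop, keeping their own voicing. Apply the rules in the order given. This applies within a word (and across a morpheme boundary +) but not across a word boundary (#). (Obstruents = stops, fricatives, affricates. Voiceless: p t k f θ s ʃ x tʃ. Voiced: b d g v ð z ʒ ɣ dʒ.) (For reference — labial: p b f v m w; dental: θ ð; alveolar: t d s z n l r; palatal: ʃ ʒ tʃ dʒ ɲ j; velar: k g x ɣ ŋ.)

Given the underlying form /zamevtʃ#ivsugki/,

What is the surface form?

Rule 1: /v/ before /tʃ/ (voiceless) → [f]
Rule 1: /v/ before /s/ (voiceless) → [f]
Rule 1: /g/ before /k/ (voiceless) → [k]
After rule 1: zameftʃ#ifsukki
Rule 2: no segment meets the rule's conditions; no change.

[zameftʃ#ifsukki]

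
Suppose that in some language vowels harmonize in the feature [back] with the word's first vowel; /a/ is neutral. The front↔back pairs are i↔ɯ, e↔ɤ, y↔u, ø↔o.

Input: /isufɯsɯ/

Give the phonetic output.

/u/ harmonizes with /i/ ([-back]) → [y]
/ɯ/ harmonizes with /i/ ([-back]) → [i]
/ɯ/ harmonizes with /i/ ([-back]) → [i]

[isyfisi]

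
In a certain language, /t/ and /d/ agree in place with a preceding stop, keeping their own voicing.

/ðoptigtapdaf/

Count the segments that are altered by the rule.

/t/ after /p/ (labial) → [p]
/t/ after /g/ (velar) → [k]
/d/ after /p/ (labial) → [b]
3 segments change.

3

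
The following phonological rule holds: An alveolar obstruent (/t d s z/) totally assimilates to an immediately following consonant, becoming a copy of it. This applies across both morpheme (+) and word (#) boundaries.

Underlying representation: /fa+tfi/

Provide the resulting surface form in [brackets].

/t/ before /f/ → [f] (total assimilation)

[fa+ffi]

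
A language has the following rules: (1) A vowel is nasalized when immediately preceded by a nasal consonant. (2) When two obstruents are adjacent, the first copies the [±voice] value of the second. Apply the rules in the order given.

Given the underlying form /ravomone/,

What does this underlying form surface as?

[ravomõnẽ]

Rule 1: /o/ after nasal /m/ → [õ]
Rule 1: /e/ after nasal /n/ → [ẽ]
After rule 1: ravomõnẽ
Rule 2: no segment meets the rule's conditions; no change.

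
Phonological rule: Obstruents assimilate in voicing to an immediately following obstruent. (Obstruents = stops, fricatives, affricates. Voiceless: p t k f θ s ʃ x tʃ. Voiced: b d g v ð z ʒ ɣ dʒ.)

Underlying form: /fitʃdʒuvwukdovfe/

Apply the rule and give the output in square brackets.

/tʃ/ before /dʒ/ (voiced) → [dʒ]
/k/ before /d/ (voiced) → [g]
/v/ before /f/ (voiceless) → [f]

[fidʒdʒuvwugdoffe]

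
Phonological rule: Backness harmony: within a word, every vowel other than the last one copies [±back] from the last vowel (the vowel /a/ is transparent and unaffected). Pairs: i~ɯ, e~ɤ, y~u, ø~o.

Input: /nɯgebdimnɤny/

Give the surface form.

[nigebdimneny]

/ɯ/ harmonizes with /y/ ([-back]) → [i]
/ɤ/ harmonizes with /y/ ([-back]) → [e]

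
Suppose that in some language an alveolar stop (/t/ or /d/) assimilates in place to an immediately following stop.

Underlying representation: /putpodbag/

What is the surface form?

[puppobbag]

/t/ before /p/ (labial) → [p]
/d/ before /b/ (labial) → [b]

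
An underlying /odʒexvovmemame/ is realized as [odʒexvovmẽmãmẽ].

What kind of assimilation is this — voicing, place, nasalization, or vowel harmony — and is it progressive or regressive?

/e/→[ẽ] /a/→[ã] /e/→[ẽ].
Each target copies a feature from the preceding segment, so the direction is progressive.

nasalization, progressive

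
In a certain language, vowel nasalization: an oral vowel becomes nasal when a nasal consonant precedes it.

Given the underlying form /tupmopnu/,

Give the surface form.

[tupmõpnũ]

/o/ after nasal /m/ → [õ]
/u/ after nasal /n/ → [ũ]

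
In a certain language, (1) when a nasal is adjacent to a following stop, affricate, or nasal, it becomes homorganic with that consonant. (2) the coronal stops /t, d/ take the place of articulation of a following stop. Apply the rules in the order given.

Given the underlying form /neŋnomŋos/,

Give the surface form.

[nennoŋŋos]

Rule 1: /ŋ/ before /n/ (alveolar) → [n]
Rule 1: /m/ before /ŋ/ (velar) → [ŋ]
After rule 1: nennoŋŋos
Rule 2: no segment meets the rule's conditions; no change.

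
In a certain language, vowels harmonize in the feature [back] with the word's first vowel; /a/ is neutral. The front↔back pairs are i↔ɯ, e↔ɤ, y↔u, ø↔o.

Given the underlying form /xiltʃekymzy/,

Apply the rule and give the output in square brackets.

no segment meets the rule's conditions; no change.

[xiltʃekymzy]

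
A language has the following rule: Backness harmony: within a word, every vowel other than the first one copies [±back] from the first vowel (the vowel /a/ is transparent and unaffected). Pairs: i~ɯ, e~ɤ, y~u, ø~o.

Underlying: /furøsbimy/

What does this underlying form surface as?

[furosbɯmu]

/ø/ harmonizes with /u/ ([+back]) → [o]
/i/ harmonizes with /u/ ([+back]) → [ɯ]
/y/ harmonizes with /u/ ([+back]) → [u]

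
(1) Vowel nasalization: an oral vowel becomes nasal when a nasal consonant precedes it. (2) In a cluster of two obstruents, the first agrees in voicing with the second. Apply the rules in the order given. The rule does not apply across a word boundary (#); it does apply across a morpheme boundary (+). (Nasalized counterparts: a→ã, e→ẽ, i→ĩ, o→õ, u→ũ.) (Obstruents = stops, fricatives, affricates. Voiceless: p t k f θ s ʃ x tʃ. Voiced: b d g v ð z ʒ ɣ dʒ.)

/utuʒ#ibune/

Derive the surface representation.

Rule 1: /e/ after nasal /n/ → [ẽ]
After rule 1: utuʒ#ibunẽ
Rule 2: no segment meets the rule's conditions; no change.

[utuʒ#ibunẽ]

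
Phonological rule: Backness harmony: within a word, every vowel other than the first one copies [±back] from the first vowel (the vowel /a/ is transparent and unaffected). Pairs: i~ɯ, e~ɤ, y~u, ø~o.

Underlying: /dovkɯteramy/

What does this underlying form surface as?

/e/ harmonizes with /o/ ([+back]) → [ɤ]
/y/ harmonizes with /o/ ([+back]) → [u]

[dovkɯtɤramu]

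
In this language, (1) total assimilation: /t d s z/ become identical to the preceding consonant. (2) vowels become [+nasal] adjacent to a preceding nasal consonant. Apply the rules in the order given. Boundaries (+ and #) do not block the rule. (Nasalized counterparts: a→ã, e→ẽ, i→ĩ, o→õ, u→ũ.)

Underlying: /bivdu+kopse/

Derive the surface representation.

[bivvu+koppe]

Rule 1: /d/ after /v/ → [v] (total assimilation)
Rule 1: /s/ after /p/ → [p] (total assimilation)
After rule 1: bivvu+koppe
Rule 2: no segment meets the rule's conditions; no change.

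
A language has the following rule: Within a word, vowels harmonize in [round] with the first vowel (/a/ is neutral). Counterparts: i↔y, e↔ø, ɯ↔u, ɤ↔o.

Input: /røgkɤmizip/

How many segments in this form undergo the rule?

/ɤ/ harmonizes with /ø/ ([+round]) → [o]
/i/ harmonizes with /ø/ ([+round]) → [y]
/i/ harmonizes with /ø/ ([+round]) → [y]
3 segments change.

3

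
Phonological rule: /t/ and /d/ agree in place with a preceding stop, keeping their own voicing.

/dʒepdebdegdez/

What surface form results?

[dʒepbebbeggez]

/d/ after /p/ (labial) → [b]
/d/ after /b/ (labial) → [b]
/d/ after /g/ (velar) → [g]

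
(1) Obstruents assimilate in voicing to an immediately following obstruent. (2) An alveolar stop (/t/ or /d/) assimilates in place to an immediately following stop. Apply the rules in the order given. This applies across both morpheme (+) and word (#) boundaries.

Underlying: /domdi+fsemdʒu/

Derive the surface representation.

Rule 1: no segment meets the rule's conditions; no change.
After rule 1: domdi+fsemdʒu
Rule 2: no segment meets the rule's conditions; no change.

[domdi+fsemdʒu]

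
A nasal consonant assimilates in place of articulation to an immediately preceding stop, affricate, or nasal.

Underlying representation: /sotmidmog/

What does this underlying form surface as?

/m/ after /t/ (alveolar) → [n]
/m/ after /d/ (alveolar) → [n]

[sotnidnog]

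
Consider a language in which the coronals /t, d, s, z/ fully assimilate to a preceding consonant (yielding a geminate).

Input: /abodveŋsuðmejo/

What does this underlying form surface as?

/s/ after /ŋ/ → [ŋ] (total assimilation)

[abodveŋŋuðmejo]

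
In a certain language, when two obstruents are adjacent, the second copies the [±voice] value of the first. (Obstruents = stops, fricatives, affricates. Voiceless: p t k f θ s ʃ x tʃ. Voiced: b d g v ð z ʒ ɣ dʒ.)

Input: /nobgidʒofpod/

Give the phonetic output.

no segment meets the rule's conditions; no change.

[nobgidʒofpod]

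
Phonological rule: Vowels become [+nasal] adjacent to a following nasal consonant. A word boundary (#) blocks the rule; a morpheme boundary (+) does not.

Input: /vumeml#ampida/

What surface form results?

[vũmẽml#ãmpida]

/u/ before nasal /m/ → [ũ]
/e/ before nasal /m/ → [ẽ]
/a/ before nasal /m/ → [ã]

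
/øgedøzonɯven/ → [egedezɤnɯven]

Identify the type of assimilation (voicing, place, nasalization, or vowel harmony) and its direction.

/ø/→[e] /ø/→[e] /o/→[ɤ].
Vowels agree with the last vowel, so the harmony is regressive.

vowel harmony, regressive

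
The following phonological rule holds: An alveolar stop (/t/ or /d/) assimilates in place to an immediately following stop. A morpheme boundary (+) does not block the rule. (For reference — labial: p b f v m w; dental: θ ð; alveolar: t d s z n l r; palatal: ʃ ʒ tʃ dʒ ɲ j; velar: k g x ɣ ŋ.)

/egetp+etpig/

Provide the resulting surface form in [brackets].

/t/ before /p/ (labial) → [p]
/t/ before /p/ (labial) → [p]

[egepp+eppig]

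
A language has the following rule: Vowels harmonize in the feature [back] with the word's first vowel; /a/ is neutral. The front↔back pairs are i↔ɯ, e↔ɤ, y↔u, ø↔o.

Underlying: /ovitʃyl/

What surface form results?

/i/ harmonizes with /o/ ([+back]) → [ɯ]
/y/ harmonizes with /o/ ([+back]) → [u]

[ovɯtʃul]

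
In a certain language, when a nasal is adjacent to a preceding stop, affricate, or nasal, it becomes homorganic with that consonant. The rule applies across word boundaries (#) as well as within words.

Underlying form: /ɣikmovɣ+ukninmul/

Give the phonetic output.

/m/ after /k/ (velar) → [ŋ]
/n/ after /k/ (velar) → [ŋ]
/m/ after /n/ (alveolar) → [n]

[ɣikŋovɣ+ukŋinnul]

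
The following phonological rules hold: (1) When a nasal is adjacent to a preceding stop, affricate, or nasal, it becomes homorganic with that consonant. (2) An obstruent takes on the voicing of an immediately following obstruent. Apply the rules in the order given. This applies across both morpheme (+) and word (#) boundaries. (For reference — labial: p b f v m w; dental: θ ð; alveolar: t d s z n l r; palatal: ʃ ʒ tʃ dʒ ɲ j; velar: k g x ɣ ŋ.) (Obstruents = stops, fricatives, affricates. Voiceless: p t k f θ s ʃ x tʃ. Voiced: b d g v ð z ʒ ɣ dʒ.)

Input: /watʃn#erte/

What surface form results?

Rule 1: /n/ after /tʃ/ (palatal) → [ɲ]
After rule 1: watʃɲ#erte
Rule 2: no segment meets the rule's conditions; no change.

[watʃɲ#erte]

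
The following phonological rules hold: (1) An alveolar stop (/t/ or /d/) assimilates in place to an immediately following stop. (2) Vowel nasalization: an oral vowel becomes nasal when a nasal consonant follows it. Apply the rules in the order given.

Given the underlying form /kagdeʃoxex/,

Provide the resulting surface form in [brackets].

Rule 1: no segment meets the rule's conditions; no change.
After rule 1: kagdeʃoxex
Rule 2: no segment meets the rule's conditions; no change.

[kagdeʃoxex]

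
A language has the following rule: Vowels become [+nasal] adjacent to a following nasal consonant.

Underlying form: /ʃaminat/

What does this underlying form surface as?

[ʃãmĩnat]

/a/ before nasal /m/ → [ã]
/i/ before nasal /n/ → [ĩ]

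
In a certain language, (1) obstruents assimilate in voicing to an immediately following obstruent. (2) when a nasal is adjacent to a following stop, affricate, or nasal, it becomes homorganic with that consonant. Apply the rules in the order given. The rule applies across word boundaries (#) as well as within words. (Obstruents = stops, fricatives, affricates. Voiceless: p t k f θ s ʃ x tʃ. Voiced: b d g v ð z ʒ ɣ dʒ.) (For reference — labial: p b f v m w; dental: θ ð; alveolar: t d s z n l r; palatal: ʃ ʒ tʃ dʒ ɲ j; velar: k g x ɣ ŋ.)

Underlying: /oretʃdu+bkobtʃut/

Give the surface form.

[oredʒdu+pkoptʃut]

Rule 1: /tʃ/ before /d/ (voiced) → [dʒ]
Rule 1: /b/ before /k/ (voiceless) → [p]
Rule 1: /b/ before /tʃ/ (voiceless) → [p]
After rule 1: oredʒdu+pkoptʃut
Rule 2: no segment meets the rule's conditions; no change.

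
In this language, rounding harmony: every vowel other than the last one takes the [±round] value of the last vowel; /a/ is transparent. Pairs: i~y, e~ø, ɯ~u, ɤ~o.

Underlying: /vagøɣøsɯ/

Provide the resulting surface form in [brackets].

/ø/ harmonizes with /ɯ/ ([-round]) → [e]
/ø/ harmonizes with /ɯ/ ([-round]) → [e]

[vageɣesɯ]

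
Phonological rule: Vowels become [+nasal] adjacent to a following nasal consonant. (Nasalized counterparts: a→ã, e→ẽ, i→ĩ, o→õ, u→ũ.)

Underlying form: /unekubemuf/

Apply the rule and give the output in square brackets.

[ũnekubẽmuf]

/u/ before nasal /n/ → [ũ]
/e/ before nasal /m/ → [ẽ]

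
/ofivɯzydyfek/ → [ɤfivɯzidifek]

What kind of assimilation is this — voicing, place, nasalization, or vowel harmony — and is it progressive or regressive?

/o/→[ɤ] /y/→[i] /y/→[i].
Vowels agree with the last vowel, so the harmony is regressive.

vowel harmony, regressive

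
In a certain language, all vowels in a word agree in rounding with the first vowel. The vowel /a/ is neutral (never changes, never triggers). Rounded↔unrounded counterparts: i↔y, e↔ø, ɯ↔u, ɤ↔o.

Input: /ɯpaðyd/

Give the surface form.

[ɯpaðid]

/y/ harmonizes with /ɯ/ ([-round]) → [i]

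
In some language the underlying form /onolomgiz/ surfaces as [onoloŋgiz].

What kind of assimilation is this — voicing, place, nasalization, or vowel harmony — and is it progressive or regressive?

place assimilation, regressive

/m/→[ŋ].
Each target copies a feature from the following segment, so the direction is regressive.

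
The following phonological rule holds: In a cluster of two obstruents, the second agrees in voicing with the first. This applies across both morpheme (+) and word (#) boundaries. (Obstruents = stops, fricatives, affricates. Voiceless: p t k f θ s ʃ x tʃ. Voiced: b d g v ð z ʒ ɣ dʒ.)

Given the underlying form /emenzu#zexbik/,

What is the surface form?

/b/ after /x/ (voiceless) → [p]

[emenzu#zexpik]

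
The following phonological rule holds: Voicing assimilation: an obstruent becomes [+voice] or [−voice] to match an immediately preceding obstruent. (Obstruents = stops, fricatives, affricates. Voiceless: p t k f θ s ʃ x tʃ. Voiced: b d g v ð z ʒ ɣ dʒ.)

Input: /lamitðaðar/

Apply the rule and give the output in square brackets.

/ð/ after /t/ (voiceless) → [θ]

[lamitθaðar]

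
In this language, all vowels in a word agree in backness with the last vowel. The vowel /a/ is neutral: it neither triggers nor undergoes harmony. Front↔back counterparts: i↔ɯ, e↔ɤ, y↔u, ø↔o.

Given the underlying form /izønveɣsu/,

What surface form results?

[ɯzonvɤɣsu]

/i/ harmonizes with /u/ ([+back]) → [ɯ]
/ø/ harmonizes with /u/ ([+back]) → [o]
/e/ harmonizes with /u/ ([+back]) → [ɤ]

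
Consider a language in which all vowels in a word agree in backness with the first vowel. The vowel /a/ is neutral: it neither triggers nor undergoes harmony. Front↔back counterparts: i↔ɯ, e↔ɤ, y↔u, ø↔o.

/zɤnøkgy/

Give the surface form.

[zɤnokgu]

/ø/ harmonizes with /ɤ/ ([+back]) → [o]
/y/ harmonizes with /ɤ/ ([+back]) → [u]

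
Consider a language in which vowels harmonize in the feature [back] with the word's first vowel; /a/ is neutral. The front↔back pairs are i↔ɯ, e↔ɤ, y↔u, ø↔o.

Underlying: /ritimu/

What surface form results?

/u/ harmonizes with /i/ ([-back]) → [y]

[ritimy]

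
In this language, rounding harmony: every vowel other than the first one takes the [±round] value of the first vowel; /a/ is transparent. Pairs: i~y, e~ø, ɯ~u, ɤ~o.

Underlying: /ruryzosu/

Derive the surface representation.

no segment meets the rule's conditions; no change.

[ruryzosu]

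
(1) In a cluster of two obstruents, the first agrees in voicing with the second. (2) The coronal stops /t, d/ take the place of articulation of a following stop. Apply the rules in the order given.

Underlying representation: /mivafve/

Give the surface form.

Rule 1: /f/ before /v/ (voiced) → [v]
After rule 1: mivavve
Rule 2: no segment meets the rule's conditions; no change.

[mivavve]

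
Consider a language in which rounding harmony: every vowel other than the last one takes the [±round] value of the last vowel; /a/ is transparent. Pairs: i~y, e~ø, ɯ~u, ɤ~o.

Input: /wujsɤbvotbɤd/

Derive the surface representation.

[wɯjsɤbvɤtbɤd]

/u/ harmonizes with /ɤ/ ([-round]) → [ɯ]
/o/ harmonizes with /ɤ/ ([-round]) → [ɤ]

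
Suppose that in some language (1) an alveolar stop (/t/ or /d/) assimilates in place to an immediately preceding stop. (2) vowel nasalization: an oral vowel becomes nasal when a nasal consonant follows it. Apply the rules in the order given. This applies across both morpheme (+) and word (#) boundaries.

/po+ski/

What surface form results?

[po+ski]

Rule 1: no segment meets the rule's conditions; no change.
After rule 1: po+ski
Rule 2: no segment meets the rule's conditions; no change.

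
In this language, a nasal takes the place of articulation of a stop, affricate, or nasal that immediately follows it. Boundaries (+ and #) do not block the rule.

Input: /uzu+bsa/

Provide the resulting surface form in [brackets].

[uzu+bsa]

no segment meets the rule's conditions; no change.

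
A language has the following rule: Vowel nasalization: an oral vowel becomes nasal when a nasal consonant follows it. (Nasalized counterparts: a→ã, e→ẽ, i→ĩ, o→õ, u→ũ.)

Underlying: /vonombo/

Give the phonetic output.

[võnõmbo]

/o/ before nasal /n/ → [õ]
/o/ before nasal /m/ → [õ]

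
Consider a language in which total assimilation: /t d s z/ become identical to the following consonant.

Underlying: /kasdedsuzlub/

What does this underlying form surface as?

[kaddessullub]

/s/ before /d/ → [d] (total assimilation)
/d/ before /s/ → [s] (total assimilation)
/z/ before /l/ → [l] (total assimilation)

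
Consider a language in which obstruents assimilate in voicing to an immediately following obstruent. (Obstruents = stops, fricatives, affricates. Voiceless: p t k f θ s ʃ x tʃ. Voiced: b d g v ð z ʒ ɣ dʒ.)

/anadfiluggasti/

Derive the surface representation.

/d/ before /f/ (voiceless) → [t]

[anatfiluggasti]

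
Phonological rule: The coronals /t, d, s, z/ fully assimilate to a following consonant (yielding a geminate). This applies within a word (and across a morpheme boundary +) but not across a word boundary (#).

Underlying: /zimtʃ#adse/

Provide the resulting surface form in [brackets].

/d/ before /s/ → [s] (total assimilation)

[zimtʃ#asse]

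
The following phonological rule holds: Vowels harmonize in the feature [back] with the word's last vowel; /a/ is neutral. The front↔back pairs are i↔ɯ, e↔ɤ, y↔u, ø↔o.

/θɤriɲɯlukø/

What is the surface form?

[θeriɲilykø]

/ɤ/ harmonizes with /ø/ ([-back]) → [e]
/ɯ/ harmonizes with /ø/ ([-back]) → [i]
/u/ harmonizes with /ø/ ([-back]) → [y]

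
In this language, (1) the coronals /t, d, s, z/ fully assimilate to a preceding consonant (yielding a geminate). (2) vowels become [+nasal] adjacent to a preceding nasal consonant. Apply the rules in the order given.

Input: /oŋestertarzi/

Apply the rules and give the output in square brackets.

[oŋẽsserrarri]

Rule 1: /t/ after /s/ → [s] (total assimilation)
Rule 1: /t/ after /r/ → [r] (total assimilation)
Rule 1: /z/ after /r/ → [r] (total assimilation)
After rule 1: oŋesserrarri
Rule 2: /e/ after nasal /ŋ/ → [ẽ]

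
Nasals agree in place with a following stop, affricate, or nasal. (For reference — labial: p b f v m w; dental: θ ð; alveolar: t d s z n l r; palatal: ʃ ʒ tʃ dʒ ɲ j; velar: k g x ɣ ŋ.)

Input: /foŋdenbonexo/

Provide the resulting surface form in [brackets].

[fondembonexo]

/ŋ/ before /d/ (alveolar) → [n]
/n/ before /b/ (labial) → [m]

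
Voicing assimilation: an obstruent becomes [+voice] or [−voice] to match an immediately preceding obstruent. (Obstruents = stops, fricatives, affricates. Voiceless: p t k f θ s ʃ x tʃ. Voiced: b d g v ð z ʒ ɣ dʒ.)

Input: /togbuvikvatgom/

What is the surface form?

/v/ after /k/ (voiceless) → [f]
/g/ after /t/ (voiceless) → [k]

[togbuvikfatkom]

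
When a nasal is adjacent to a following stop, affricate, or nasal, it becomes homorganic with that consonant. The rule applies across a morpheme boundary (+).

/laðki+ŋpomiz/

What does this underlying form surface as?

/ŋ/ before /p/ (labial) → [m]

[laðki+mpomiz]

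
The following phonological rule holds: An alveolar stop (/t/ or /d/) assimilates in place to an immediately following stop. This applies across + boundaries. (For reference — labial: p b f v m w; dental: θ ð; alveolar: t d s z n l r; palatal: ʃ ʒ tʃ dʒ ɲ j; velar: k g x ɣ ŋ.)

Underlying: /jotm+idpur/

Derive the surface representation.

[jotm+ibpur]

/d/ before /p/ (labial) → [b]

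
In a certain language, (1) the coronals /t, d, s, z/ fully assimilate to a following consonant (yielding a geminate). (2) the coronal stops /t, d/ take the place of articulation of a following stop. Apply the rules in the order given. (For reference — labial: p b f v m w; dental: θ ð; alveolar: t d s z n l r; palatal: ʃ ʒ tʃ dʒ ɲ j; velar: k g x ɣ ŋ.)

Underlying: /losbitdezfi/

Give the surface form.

[lobbiddeffi]

Rule 1: /s/ before /b/ → [b] (total assimilation)
Rule 1: /t/ before /d/ → [d] (total assimilation)
Rule 1: /z/ before /f/ → [f] (total assimilation)
After rule 1: lobbiddeffi
Rule 2: no segment meets the rule's conditions; no change.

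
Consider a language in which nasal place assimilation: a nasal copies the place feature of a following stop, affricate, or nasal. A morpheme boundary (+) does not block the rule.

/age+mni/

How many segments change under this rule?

1

/m/ before /n/ (alveolar) → [n]
1 segment changes.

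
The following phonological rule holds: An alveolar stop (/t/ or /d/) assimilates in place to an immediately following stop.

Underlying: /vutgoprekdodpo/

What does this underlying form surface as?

/t/ before /g/ (velar) → [k]
/d/ before /p/ (labial) → [b]

[vukgoprekdobpo]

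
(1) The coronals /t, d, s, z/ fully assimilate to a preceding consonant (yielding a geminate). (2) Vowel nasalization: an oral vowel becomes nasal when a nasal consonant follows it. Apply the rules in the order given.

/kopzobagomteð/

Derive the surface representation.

Rule 1: /z/ after /p/ → [p] (total assimilation)
Rule 1: /t/ after /m/ → [m] (total assimilation)
After rule 1: koppobagommeð
Rule 2: /o/ before nasal /m/ → [õ]

[koppobagõmmeð]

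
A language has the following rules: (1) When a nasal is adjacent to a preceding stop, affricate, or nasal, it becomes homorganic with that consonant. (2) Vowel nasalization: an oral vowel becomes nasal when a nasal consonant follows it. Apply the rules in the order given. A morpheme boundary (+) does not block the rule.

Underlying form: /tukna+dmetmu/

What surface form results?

[tukŋa+dnetnu]

Rule 1: /n/ after /k/ (velar) → [ŋ]
Rule 1: /m/ after /d/ (alveolar) → [n]
Rule 1: /m/ after /t/ (alveolar) → [n]
After rule 1: tukŋa+dnetnu
Rule 2: no segment meets the rule's conditions; no change.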